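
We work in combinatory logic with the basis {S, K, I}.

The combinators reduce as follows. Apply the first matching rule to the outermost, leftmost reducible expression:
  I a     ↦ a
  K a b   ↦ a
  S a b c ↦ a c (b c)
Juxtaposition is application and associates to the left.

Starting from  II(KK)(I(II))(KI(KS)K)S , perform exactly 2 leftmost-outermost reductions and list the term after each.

Answer: after 2 steps: KK(I(II))(KI(KS)K)S

Reduction:
  start: II(KK)(I(II))(KI(KS)K)S
  step 1: I(KK)(I(II))(KI(KS)K)S
  step 2: KK(I(II))(KI(KS)K)S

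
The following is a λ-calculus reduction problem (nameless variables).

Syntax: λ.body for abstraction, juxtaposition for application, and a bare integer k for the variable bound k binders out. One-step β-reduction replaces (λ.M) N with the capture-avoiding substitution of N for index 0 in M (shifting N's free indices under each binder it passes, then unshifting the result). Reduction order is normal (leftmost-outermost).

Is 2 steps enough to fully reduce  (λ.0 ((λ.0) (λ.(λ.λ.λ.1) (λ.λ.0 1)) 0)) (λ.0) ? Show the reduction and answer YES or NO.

  start: (λ.0 ((λ.0) (λ.(λ.λ.λ.1) (λ.λ.0 1)) 0)) (λ.0)
  →1  (λ.0) ((λ.0) (λ.(λ.λ.λ.1) (λ.λ.0 1)) (λ.0))
  →2  (λ.0) (λ.(λ.λ.λ.1) (λ.λ.0 1)) (λ.0)

Answer: NO — after 2 steps the term is (λ.0) (λ.(λ.λ.λ.1) (λ.λ.0 1)) (λ.0), not yet normal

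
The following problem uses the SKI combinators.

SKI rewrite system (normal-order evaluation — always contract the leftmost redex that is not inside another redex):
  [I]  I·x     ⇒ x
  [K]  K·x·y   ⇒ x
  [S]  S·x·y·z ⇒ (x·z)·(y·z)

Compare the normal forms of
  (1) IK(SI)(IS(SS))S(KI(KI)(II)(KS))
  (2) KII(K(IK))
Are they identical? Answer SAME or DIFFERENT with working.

Answer: DIFFERENT — A ⇓ S, B ⇓ KK

Reduction:
Term A:
  start: IK(SI)(IS(SS))S(KI(KI)(II)(KS))
  →1  K(SI)(IS(SS))S(KI(KI)(II)(KS))
  →2  SIS(KI(KI)(II)(KS))
  →3  I(KI(KI)(II)(KS))(S(KI(KI)(II)(KS)))
  →4  KI(KI)(II)(KS)(S(KI(KI)(II)(KS)))
  →5  I(II)(KS)(S(KI(KI)(II)(KS)))
  →6  II(KS)(S(KI(KI)(II)(KS)))
  →7  I(KS)(S(KI(KI)(II)(KS)))
  →8  KS(S(KI(KI)(II)(KS)))
  →9  S

Term B:
  start: KII(K(IK))
  →1  I(K(IK))
  →2  K(IK)
  →3  KK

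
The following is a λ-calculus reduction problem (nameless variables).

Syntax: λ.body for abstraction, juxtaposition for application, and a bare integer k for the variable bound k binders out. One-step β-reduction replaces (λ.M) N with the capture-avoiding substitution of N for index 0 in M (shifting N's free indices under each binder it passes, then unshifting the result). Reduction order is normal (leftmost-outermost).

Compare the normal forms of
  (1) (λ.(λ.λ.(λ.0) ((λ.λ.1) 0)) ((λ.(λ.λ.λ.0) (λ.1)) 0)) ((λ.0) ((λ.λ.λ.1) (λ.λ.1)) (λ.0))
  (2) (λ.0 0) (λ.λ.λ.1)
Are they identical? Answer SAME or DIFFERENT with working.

Term A:
  start: (λ.(λ.λ.(λ.0) ((λ.λ.1) 0)) ((λ.(λ.λ.λ.0) (λ.1)) 0)) ((λ.0) ((λ.λ.λ.1) (λ.λ.1)) (λ.0))
  step 1: (λ.λ.(λ.0) ((λ.λ.1) 0)) ((λ.(λ.λ.λ.0) (λ.1)) ((λ.0) ((λ.λ.λ.1) (λ.λ.1)) (λ.0)))
  step 2: λ.(λ.0) ((λ.λ.1) 0)
  step 3: λ.(λ.λ.1) 0
  step 4: λ.λ.1

Term B:
  start: (λ.0 0) (λ.λ.λ.1)
  step 1: (λ.λ.λ.1) (λ.λ.λ.1)
  step 2: λ.λ.1

Answer: SAME — A ⇓ λ.λ.1, B ⇓ λ.λ.1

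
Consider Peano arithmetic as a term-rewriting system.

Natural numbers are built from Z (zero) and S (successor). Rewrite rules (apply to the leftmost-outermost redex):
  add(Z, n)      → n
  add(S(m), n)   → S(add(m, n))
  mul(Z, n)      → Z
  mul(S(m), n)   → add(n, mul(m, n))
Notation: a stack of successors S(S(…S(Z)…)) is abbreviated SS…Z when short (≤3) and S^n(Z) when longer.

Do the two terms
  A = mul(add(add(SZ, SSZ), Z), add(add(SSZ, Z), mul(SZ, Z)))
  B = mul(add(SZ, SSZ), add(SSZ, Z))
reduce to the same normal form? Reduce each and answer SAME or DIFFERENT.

Term A:
  start: mul(add(add(SZ, SSZ), Z), add(add(SSZ, Z), mul(SZ, Z)))
  [1] mul(add(S(add(Z, SSZ)), Z), add(add(SSZ, Z), mul(SZ, Z)))
  [2] mul(S(add(add(Z, SSZ), Z)), add(add(SSZ, Z), mul(SZ, Z)))
  [3] add(add(add(SSZ, Z), mul(SZ, Z)), mul(add(add(Z, SSZ), Z), add(add(SSZ, Z), mul(SZ, Z))))
  [4] add(add(S(add(SZ, Z)), mul(SZ, Z)), mul(add(add(Z, SSZ), Z), add(add(SSZ, Z), mul(SZ, Z))))
  [5] add(S(add(add(SZ, Z), mul(SZ, Z))), mul(add(add(Z, SSZ), Z), add(add(SSZ, Z), mul(SZ, Z))))
  [6] S(add(add(add(SZ, Z), mul(SZ, Z)), mul(add(add(Z, SSZ), Z), add(add(SSZ, Z), mul(SZ, Z)))))
  [7] S(add(add(S(add(Z, Z)), mul(SZ, Z)), mul(add(add(Z, SSZ), Z), add(add(SSZ, Z), mul(SZ, Z)))))
  [8] S(add(S(add(add(Z, Z), mul(SZ, Z))), mul(add(add(Z, SSZ), Z), add(add(SSZ, Z), mul(SZ, Z)))))
  [9] S(S(add(add(add(Z, Z), mul(SZ, Z)), mul(add(add(Z, SSZ), Z), add(add(SSZ, Z), mul(SZ, Z))))))
  [10] S(S(add(add(Z, mul(SZ, Z)), mul(add(add(Z, SSZ), Z), add(add(SSZ, Z), mul(SZ, Z))))))
  [11] S(S(add(mul(SZ, Z), mul(add(add(Z, SSZ), Z), add(add(SSZ, Z), mul(SZ, Z))))))
  [12] S(S(add(add(Z, mul(Z, Z)), mul(add(add(Z, SSZ), Z), add(add(SSZ, Z), mul(SZ, Z))))))
  [13] S(S(add(mul(Z, Z), mul(add(add(Z, SSZ), Z), add(add(SSZ, Z), mul(SZ, Z))))))
  [14] S(S(add(Z, mul(add(add(Z, SSZ), Z), add(add(SSZ, Z), mul(SZ, Z))))))
  [15] S(S(mul(add(add(Z, SSZ), Z), add(add(SSZ, Z), mul(SZ, Z)))))
  [16] S(S(mul(add(SSZ, Z), add(add(SSZ, Z), mul(SZ, Z)))))
  [17] S(S(mul(S(add(SZ, Z)), add(add(SSZ, Z), mul(SZ, Z)))))
  [18] S(S(add(add(add(SSZ, Z), mul(SZ, Z)), mul(add(SZ, Z), add(add(SSZ, Z), mul(SZ, Z))))))
  [19] S(S(add(add(S(add(SZ, Z)), mul(SZ, Z)), mul(add(SZ, Z), add(add(SSZ, Z), mul(SZ, Z))))))
  [20] S(S(add(S(add(add(SZ, Z), mul(SZ, Z))), mul(add(SZ, Z), add(add(SSZ, Z), mul(SZ, Z))))))
  [21] S(S(S(add(add(add(SZ, Z), mul(SZ, Z)), mul(add(SZ, Z), add(add(SSZ, Z), mul(SZ, Z)))))))
  [22] S(S(S(add(add(S(add(Z, Z)), mul(SZ, Z)), mul(add(SZ, Z), add(add(SSZ, Z), mul(SZ, Z)))))))
  [23] S(S(S(add(S(add(add(Z, Z), mul(SZ, Z))), mul(add(SZ, Z), add(add(SSZ, Z), mul(SZ, Z)))))))
  [24] S(S(S(S(add(add(add(Z, Z), mul(SZ, Z)), mul(add(SZ, Z), add(add(SSZ, Z), mul(SZ, Z))))))))
  [25] S(S(S(S(add(add(Z, mul(SZ, Z)), mul(add(SZ, Z), add(add(SSZ, Z), mul(SZ, Z))))))))
  [26] S(S(S(S(add(mul(SZ, Z), mul(add(SZ, Z), add(add(SSZ, Z), mul(SZ, Z))))))))
  [27] S(S(S(S(add(add(Z, mul(Z, Z)), mul(add(SZ, Z), add(add(SSZ, Z), mul(SZ, Z))))))))
  [28] S(S(S(S(add(mul(Z, Z), mul(add(SZ, Z), add(add(SSZ, Z), mul(SZ, Z))))))))
  [29] S(S(S(S(add(Z, mul(add(SZ, Z), add(add(SSZ, Z), mul(SZ, Z))))))))
  [30] S(S(S(S(mul(add(SZ, Z), add(add(SSZ, Z), mul(SZ, Z)))))))
  [31] S(S(S(S(mul(S(add(Z, Z)), add(add(SSZ, Z), mul(SZ, Z)))))))
  [32] S(S(S(S(add(add(add(SSZ, Z), mul(SZ, Z)), mul(add(Z, Z), add(add(SSZ, Z), mul(SZ, Z))))))))
  [33] S(S(S(S(add(add(S(add(SZ, Z)), mul(SZ, Z)), mul(add(Z, Z), add(add(SSZ, Z), mul(SZ, Z))))))))
  [34] S(S(S(S(add(S(add(add(SZ, Z), mul(SZ, Z))), mul(add(Z, Z), add(add(SSZ, Z), mul(SZ, Z))))))))
  [35] S(S(S(S(S(add(add(add(SZ, Z), mul(SZ, Z)), mul(add(Z, Z), add(add(SSZ, Z), mul(SZ, Z)))))))))
  [36] S(S(S(S(S(add(add(S(add(Z, Z)), mul(SZ, Z)), mul(add(Z, Z), add(add(SSZ, Z), mul(SZ, Z)))))))))
  [37] S(S(S(S(S(add(S(add(add(Z, Z), mul(SZ, Z))), mul(add(Z, Z), add(add(SSZ, Z), mul(SZ, Z)))))))))
  [38] S(S(S(S(S(S(add(add(add(Z, Z), mul(SZ, Z)), mul(add(Z, Z), add(add(SSZ, Z), mul(SZ, Z))))))))))
  [39] S(S(S(S(S(S(add(add(Z, mul(SZ, Z)), mul(add(Z, Z), add(add(SSZ, Z), mul(SZ, Z))))))))))
  [40] S(S(S(S(S(S(add(mul(SZ, Z), mul(add(Z, Z), add(add(SSZ, Z), mul(SZ, Z))))))))))
  [41] S(S(S(S(S(S(add(add(Z, mul(Z, Z)), mul(add(Z, Z), add(add(SSZ, Z), mul(SZ, Z))))))))))
  [42] S(S(S(S(S(S(add(mul(Z, Z), mul(add(Z, Z), add(add(SSZ, Z), mul(SZ, Z))))))))))
  [43] S(S(S(S(S(S(add(Z, mul(add(Z, Z), add(add(SSZ, Z), mul(SZ, Z))))))))))
  [44] S(S(S(S(S(S(mul(add(Z, Z), add(add(SSZ, Z), mul(SZ, Z)))))))))
  [45] S(S(S(S(S(S(mul(Z, add(add(SSZ, Z), mul(SZ, Z)))))))))
  [46] S^6(Z)

Term B:
  start: mul(add(SZ, SSZ), add(SSZ, Z))
  [1] mul(S(add(Z, SSZ)), add(SSZ, Z))
  [2] add(add(SSZ, Z), mul(add(Z, SSZ), add(SSZ, Z)))
  [3] add(S(add(SZ, Z)), mul(add(Z, SSZ), add(SSZ, Z)))
  [4] S(add(add(SZ, Z), mul(add(Z, SSZ), add(SSZ, Z))))
  [5] S(add(S(add(Z, Z)), mul(add(Z, SSZ), add(SSZ, Z))))
  [6] S(S(add(add(Z, Z), mul(add(Z, SSZ), add(SSZ, Z)))))
  [7] S(S(add(Z, mul(add(Z, SSZ), add(SSZ, Z)))))
  [8] S(S(mul(add(Z, SSZ), add(SSZ, Z))))
  [9] S(S(mul(SSZ, add(SSZ, Z))))
  [10] S(S(add(add(SSZ, Z), mul(SZ, add(SSZ, Z)))))
  [11] S(S(add(S(add(SZ, Z)), mul(SZ, add(SSZ, Z)))))
  [12] S(S(S(add(add(SZ, Z), mul(SZ, add(SSZ, Z))))))
  [13] S(S(S(add(S(add(Z, Z)), mul(SZ, add(SSZ, Z))))))
  [14] S(S(S(S(add(add(Z, Z), mul(SZ, add(SSZ, Z)))))))
  [15] S(S(S(S(add(Z, mul(SZ, add(SSZ, Z)))))))
  [16] S(S(S(S(mul(SZ, add(SSZ, Z))))))
  [17] S(S(S(S(add(add(SSZ, Z), mul(Z, add(SSZ, Z)))))))
  [18] S(S(S(S(add(S(add(SZ, Z)), mul(Z, add(SSZ, Z)))))))
  [19] S(S(S(S(S(add(add(SZ, Z), mul(Z, add(SSZ, Z))))))))
  [20] S(S(S(S(S(add(S(add(Z, Z)), mul(Z, add(SSZ, Z))))))))
  [21] S(S(S(S(S(S(add(add(Z, Z), mul(Z, add(SSZ, Z)))))))))
  [22] S(S(S(S(S(S(add(Z, mul(Z, add(SSZ, Z)))))))))
  [23] S(S(S(S(S(S(mul(Z, add(SSZ, Z))))))))
  [24] S^6(Z)

Answer: SAME — A ⇓ S^6(Z), B ⇓ S^6(Z)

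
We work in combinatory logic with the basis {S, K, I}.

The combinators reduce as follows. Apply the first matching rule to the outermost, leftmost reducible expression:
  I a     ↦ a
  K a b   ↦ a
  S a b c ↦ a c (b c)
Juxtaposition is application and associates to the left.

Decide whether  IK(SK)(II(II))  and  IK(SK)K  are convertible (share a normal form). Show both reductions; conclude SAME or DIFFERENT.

Answer: SAME — A ⇓ SK, B ⇓ SK

Reduction:
Term A:
  start: IK(SK)(II(II))
  [1] K(SK)(II(II))
  [2] SK

Term B:
  start: IK(SK)K
  [1] K(SK)K
  [2] SK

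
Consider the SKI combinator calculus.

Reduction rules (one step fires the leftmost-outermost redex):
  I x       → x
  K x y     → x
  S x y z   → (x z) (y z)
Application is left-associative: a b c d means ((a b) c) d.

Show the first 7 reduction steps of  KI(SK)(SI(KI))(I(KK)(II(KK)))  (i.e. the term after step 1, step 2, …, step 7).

Answer: after 7 steps: KI

Derivation:
  start: KI(SK)(SI(KI))(I(KK)(II(KK)))
  →1  I(SI(KI))(I(KK)(II(KK)))
  →2  SI(KI)(I(KK)(II(KK)))
  →3  I(I(KK)(II(KK)))(KI(I(KK)(II(KK))))
  →4  I(KK)(II(KK))(KI(I(KK)(II(KK))))
  →5  KK(II(KK))(KI(I(KK)(II(KK))))
  →6  K(KI(I(KK)(II(KK))))
  →7  KI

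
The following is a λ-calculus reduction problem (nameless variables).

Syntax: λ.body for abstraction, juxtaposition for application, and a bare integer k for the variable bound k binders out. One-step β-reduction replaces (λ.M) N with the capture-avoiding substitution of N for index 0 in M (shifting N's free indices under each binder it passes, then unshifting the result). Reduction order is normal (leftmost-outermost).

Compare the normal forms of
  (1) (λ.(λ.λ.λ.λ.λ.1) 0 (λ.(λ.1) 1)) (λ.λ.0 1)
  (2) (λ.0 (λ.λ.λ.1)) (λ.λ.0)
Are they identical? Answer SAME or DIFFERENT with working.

Term A:
  start: (λ.(λ.λ.λ.λ.λ.1) 0 (λ.(λ.1) 1)) (λ.λ.0 1)
  step 1: (λ.λ.λ.λ.λ.1) (λ.λ.0 1) (λ.(λ.1) (λ.λ.0 1))
  step 2: (λ.λ.λ.λ.1) (λ.(λ.1) (λ.λ.0 1))
  step 3: λ.λ.λ.1

Term B:
  start: (λ.0 (λ.λ.λ.1)) (λ.λ.0)
  step 1: (λ.λ.0) (λ.λ.λ.1)
  step 2: λ.0

Answer: DIFFERENT — A ⇓ λ.λ.λ.1, B ⇓ λ.0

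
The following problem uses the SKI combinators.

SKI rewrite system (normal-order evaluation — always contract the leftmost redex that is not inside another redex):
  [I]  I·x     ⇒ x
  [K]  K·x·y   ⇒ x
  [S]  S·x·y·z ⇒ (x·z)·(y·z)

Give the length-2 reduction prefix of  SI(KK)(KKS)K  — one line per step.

Answer: after 2 steps: KKS(KK(KKS))K

Derivation:
  start: SI(KK)(KKS)K
  step 1: I(KKS)(KK(KKS))K
  step 2: KKS(KK(KKS))K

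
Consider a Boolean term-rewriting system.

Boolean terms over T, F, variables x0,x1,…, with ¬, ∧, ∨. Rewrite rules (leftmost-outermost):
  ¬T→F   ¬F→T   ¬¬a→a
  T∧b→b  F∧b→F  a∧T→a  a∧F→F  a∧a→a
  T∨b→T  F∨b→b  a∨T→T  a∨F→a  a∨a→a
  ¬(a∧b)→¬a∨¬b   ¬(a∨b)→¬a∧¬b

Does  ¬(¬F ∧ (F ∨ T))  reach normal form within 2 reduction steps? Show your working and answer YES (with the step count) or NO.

Answer: NO — after 2 steps the term is F ∨ ¬(F ∨ T), not yet normal

Reduction:
  start: ¬(¬F ∧ (F ∨ T))
  →1  ¬¬F ∨ ¬(F ∨ T)
  →2  F ∨ ¬(F ∨ T)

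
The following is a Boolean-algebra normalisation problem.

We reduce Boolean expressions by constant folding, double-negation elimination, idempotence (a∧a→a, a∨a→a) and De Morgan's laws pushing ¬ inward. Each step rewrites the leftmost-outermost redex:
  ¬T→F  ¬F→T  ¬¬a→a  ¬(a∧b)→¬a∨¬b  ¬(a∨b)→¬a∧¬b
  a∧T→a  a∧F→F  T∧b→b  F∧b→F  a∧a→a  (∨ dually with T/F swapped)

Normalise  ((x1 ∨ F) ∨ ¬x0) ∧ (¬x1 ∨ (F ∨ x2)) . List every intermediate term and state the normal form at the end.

  start: ((x1 ∨ F) ∨ ¬x0) ∧ (¬x1 ∨ (F ∨ x2))
  [1] (x1 ∨ ¬x0) ∧ (¬x1 ∨ (F ∨ x2))
  [2] (x1 ∨ ¬x0) ∧ (¬x1 ∨ x2)

Answer: normal form = (x1 ∨ ¬x0) ∧ (¬x1 ∨ x2)  (in 2 steps)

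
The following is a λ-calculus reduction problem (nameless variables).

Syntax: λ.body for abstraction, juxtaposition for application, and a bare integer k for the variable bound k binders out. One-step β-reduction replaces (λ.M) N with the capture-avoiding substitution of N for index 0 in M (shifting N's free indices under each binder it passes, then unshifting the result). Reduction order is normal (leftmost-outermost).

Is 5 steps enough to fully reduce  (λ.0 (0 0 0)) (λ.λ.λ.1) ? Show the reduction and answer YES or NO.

Answer: YES — reaches normal form λ.λ.1 in 2 ≤ 5 steps

Derivation:
  start: (λ.0 (0 0 0)) (λ.λ.λ.1)
  [1] (λ.λ.λ.1) ((λ.λ.λ.1) (λ.λ.λ.1) (λ.λ.λ.1))
  [2] λ.λ.1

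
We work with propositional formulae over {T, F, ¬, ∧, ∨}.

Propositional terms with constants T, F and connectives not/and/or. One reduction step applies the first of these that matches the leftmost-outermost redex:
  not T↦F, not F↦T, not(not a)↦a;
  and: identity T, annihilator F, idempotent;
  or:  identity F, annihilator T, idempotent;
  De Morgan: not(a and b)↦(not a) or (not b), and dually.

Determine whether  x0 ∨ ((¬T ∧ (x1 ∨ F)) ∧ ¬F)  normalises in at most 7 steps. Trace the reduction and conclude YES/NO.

Answer: YES — reaches normal form x0 in 4 ≤ 7 steps

Working:
  start: x0 ∨ ((¬T ∧ (x1 ∨ F)) ∧ ¬F)
  →1  x0 ∨ ((F ∧ (x1 ∨ F)) ∧ ¬F)
  →2  x0 ∨ (F ∧ ¬F)
  →3  x0 ∨ F
  →4  x0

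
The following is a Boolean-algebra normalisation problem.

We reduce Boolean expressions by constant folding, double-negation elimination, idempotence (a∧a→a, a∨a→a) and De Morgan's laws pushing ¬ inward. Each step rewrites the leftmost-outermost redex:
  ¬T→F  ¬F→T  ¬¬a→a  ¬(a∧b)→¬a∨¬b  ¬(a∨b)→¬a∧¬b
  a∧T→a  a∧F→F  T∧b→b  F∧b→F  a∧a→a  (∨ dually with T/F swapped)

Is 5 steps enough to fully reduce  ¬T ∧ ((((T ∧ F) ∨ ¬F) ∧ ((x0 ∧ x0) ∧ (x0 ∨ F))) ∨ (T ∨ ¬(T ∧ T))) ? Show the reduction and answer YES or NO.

Answer: YES — reaches normal form F in 2 ≤ 5 steps

Working:
  start: ¬T ∧ ((((T ∧ F) ∨ ¬F) ∧ ((x0 ∧ x0) ∧ (x0 ∨ F))) ∨ (T ∨ ¬(T ∧ T)))
  [1] F ∧ ((((T ∧ F) ∨ ¬F) ∧ ((x0 ∧ x0) ∧ (x0 ∨ F))) ∨ (T ∨ ¬(T ∧ T)))
  [2] F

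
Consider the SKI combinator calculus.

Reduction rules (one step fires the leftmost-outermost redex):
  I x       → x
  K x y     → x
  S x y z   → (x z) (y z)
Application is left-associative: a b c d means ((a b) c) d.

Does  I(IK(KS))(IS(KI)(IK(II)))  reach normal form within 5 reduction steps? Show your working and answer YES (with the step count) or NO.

  start: I(IK(KS))(IS(KI)(IK(II)))
  step 1: IK(KS)(IS(KI)(IK(II)))
  step 2: K(KS)(IS(KI)(IK(II)))
  step 3: KS

Answer: YES — reaches normal form KS in 3 ≤ 5 steps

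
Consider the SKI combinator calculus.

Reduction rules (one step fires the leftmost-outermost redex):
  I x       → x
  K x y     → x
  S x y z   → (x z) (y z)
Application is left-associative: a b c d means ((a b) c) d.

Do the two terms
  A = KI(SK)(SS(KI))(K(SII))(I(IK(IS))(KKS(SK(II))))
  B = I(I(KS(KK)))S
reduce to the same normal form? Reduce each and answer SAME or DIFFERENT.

Term A:
  start: KI(SK)(SS(KI))(K(SII))(I(IK(IS))(KKS(SK(II))))
  [1] I(SS(KI))(K(SII))(I(IK(IS))(KKS(SK(II))))
  [2] SS(KI)(K(SII))(I(IK(IS))(KKS(SK(II))))
  [3] S(K(SII))(KI(K(SII)))(I(IK(IS))(KKS(SK(II))))
  [4] K(SII)(I(IK(IS))(KKS(SK(II))))(KI(K(SII))(I(IK(IS))(KKS(SK(II)))))
  [5] SII(KI(K(SII))(I(IK(IS))(KKS(SK(II)))))
  [6] I(KI(K(SII))(I(IK(IS))(KKS(SK(II)))))(I(KI(K(SII))(I(IK(IS))(KKS(SK(II))))))
  [7] KI(K(SII))(I(IK(IS))(KKS(SK(II))))(I(KI(K(SII))(I(IK(IS))(KKS(SK(II))))))
  [8] I(I(IK(IS))(KKS(SK(II))))(I(KI(K(SII))(I(IK(IS))(KKS(SK(II))))))
  [9] I(IK(IS))(KKS(SK(II)))(I(KI(K(SII))(I(IK(IS))(KKS(SK(II))))))
  [10] IK(IS)(KKS(SK(II)))(I(KI(K(SII))(I(IK(IS))(KKS(SK(II))))))
  [11] K(IS)(KKS(SK(II)))(I(KI(K(SII))(I(IK(IS))(KKS(SK(II))))))
  [12] IS(I(KI(K(SII))(I(IK(IS))(KKS(SK(II))))))
  [13] S(I(KI(K(SII))(I(IK(IS))(KKS(SK(II))))))
  [14] S(KI(K(SII))(I(IK(IS))(KKS(SK(II)))))
  [15] S(I(I(IK(IS))(KKS(SK(II)))))
  [16] S(I(IK(IS))(KKS(SK(II))))
  [17] S(IK(IS)(KKS(SK(II))))
  [18] S(K(IS)(KKS(SK(II))))
  [19] S(IS)
  [20] SS

Term B:
  start: I(I(KS(KK)))S
  [1] I(KS(KK))S
  [2] KS(KK)S
  [3] SS

Answer: SAME — A ⇓ SS, B ⇓ SS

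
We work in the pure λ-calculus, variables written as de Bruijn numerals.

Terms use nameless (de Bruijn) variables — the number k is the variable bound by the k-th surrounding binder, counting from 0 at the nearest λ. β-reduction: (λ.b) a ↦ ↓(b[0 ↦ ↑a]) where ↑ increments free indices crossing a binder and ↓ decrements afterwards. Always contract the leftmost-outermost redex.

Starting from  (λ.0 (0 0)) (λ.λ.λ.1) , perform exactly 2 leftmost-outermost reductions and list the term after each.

  start: (λ.0 (0 0)) (λ.λ.λ.1)
  →1  (λ.λ.λ.1) ((λ.λ.λ.1) (λ.λ.λ.1))
  →2  λ.λ.1

Answer: after 2 steps: λ.λ.1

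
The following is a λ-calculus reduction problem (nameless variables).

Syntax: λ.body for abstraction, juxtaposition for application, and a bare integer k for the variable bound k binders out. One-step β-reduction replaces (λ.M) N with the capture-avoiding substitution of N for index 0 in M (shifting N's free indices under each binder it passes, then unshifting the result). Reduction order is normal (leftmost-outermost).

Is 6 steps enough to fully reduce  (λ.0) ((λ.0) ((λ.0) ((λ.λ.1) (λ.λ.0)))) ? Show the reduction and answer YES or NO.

Answer: YES — reaches normal form λ.λ.λ.0 in 4 ≤ 6 steps

Derivation:
  start: (λ.0) ((λ.0) ((λ.0) ((λ.λ.1) (λ.λ.0))))
  [1] (λ.0) ((λ.0) ((λ.λ.1) (λ.λ.0)))
  [2] (λ.0) ((λ.λ.1) (λ.λ.0))
  [3] (λ.λ.1) (λ.λ.0)
  [4] λ.λ.λ.0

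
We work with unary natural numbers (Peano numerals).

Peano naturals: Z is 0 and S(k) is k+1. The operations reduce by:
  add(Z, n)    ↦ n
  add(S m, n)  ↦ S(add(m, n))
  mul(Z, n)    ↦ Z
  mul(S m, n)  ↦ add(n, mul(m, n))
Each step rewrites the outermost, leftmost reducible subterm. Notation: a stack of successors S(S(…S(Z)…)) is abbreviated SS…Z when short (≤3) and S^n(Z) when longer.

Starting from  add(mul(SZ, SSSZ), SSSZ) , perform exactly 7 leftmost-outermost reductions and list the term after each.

Answer: after 7 steps: S(S(S(add(add(Z, mul(Z, SSSZ)), SSSZ))))

Working:
  start: add(mul(SZ, SSSZ), SSSZ)
  [1] add(add(SSSZ, mul(Z, SSSZ)), SSSZ)
  [2] add(S(add(SSZ, mul(Z, SSSZ))), SSSZ)
  [3] S(add(add(SSZ, mul(Z, SSSZ)), SSSZ))
  [4] S(add(S(add(SZ, mul(Z, SSSZ))), SSSZ))
  [5] S(S(add(add(SZ, mul(Z, SSSZ)), SSSZ)))
  [6] S(S(add(S(add(Z, mul(Z, SSSZ))), SSSZ)))
  [7] S(S(S(add(add(Z, mul(Z, SSSZ)), SSSZ))))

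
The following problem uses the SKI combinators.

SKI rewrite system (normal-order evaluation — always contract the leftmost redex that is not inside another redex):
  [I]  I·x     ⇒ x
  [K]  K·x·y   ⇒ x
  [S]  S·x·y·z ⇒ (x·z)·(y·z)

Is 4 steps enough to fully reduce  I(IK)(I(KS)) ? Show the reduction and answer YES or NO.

Answer: YES — reaches normal form K(KS) in 3 ≤ 4 steps

Working:
  start: I(IK)(I(KS))
  step 1: IK(I(KS))
  step 2: K(I(KS))
  step 3: K(KS)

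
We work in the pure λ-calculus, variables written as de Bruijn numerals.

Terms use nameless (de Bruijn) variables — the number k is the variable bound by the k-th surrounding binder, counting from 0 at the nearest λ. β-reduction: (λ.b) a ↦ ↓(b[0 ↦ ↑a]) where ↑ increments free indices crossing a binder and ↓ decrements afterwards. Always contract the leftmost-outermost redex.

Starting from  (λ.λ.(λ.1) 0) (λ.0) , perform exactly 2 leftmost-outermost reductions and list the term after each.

Answer: after 2 steps: λ.0

Working:
  start: (λ.λ.(λ.1) 0) (λ.0)
  [1] λ.(λ.1) 0
  [2] λ.0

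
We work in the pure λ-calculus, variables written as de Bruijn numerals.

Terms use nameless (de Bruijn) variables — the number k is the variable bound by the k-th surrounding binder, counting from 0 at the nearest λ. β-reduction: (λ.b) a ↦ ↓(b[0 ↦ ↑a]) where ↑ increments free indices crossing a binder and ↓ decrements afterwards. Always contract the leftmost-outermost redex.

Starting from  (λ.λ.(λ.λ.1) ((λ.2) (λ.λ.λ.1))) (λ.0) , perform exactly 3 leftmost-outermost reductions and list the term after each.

Answer: after 3 steps: λ.λ.λ.0

Working:
  start: (λ.λ.(λ.λ.1) ((λ.2) (λ.λ.λ.1))) (λ.0)
  step 1: λ.(λ.λ.1) ((λ.λ.0) (λ.λ.λ.1))
  step 2: λ.λ.(λ.λ.0) (λ.λ.λ.1)
  step 3: λ.λ.λ.0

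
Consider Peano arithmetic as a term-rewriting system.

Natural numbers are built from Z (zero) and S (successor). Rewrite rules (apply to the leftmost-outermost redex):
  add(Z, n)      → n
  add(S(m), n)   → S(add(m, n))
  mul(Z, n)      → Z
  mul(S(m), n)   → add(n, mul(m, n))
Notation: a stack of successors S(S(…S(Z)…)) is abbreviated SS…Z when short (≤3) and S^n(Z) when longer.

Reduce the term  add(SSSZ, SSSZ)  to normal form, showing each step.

Answer: normal form = S^6(Z)  (in 4 steps)

Derivation:
  start: add(SSSZ, SSSZ)
  →1  S(add(SSZ, SSSZ))
  →2  S(S(add(SZ, SSSZ)))
  →3  S(S(S(add(Z, SSSZ))))
  →4  S^6(Z)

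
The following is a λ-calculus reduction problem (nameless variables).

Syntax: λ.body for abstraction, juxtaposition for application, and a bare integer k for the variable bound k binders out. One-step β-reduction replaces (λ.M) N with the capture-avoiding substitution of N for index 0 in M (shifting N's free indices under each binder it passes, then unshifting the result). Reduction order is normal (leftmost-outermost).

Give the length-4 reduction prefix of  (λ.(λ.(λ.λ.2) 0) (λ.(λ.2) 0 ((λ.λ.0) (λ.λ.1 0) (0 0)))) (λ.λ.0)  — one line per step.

  start: (λ.(λ.(λ.λ.2) 0) (λ.(λ.2) 0 ((λ.λ.0) (λ.λ.1 0) (0 0)))) (λ.λ.0)
  →1  (λ.(λ.λ.2) 0) (λ.(λ.λ.λ.0) 0 ((λ.λ.0) (λ.λ.1 0) (0 0)))
  →2  (λ.λ.λ.(λ.λ.λ.0) 0 ((λ.λ.0) (λ.λ.1 0) (0 0))) (λ.(λ.λ.λ.0) 0 ((λ.λ.0) (λ.λ.1 0) (0 0)))
  →3  λ.λ.(λ.λ.λ.0) 0 ((λ.λ.0) (λ.λ.1 0) (0 0))
  →4  λ.λ.(λ.λ.0) ((λ.λ.0) (λ.λ.1 0) (0 0))

Answer: after 4 steps: λ.λ.(λ.λ.0) ((λ.λ.0) (λ.λ.1 0) (0 0))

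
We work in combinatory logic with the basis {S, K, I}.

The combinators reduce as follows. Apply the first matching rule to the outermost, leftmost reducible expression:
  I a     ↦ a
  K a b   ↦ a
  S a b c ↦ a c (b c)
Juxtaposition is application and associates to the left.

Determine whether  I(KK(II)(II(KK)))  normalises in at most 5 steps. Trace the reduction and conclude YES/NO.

  start: I(KK(II)(II(KK)))
  →1  KK(II)(II(KK))
  →2  K(II(KK))
  →3  K(I(KK))
  →4  K(KK)

Answer: YES — reaches normal form K(KK) in 4 ≤ 5 steps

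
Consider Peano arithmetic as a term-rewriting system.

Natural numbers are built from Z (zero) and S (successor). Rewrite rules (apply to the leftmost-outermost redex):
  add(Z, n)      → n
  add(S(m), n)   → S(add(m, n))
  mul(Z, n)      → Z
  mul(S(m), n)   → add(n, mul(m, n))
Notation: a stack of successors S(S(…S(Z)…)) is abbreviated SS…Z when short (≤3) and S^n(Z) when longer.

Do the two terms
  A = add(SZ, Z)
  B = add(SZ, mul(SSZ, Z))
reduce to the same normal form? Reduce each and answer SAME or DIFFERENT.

Answer: SAME — A ⇓ SZ, B ⇓ SZ

Working:
Term A:
  start: add(SZ, Z)
  step 1: S(add(Z, Z))
  step 2: SZ

Term B:
  start: add(SZ, mul(SSZ, Z))
  step 1: S(add(Z, mul(SSZ, Z)))
  step 2: S(mul(SSZ, Z))
  step 3: S(add(Z, mul(SZ, Z)))
  step 4: S(mul(SZ, Z))
  step 5: S(add(Z, mul(Z, Z)))
  step 6: S(mul(Z, Z))
  step 7: SZ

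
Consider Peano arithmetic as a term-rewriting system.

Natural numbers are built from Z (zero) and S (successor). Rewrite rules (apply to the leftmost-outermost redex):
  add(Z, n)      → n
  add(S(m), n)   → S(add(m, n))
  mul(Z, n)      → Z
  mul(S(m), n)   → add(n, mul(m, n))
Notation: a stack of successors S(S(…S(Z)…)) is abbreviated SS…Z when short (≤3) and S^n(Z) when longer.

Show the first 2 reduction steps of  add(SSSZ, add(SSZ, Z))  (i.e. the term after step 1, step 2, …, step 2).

Answer: after 2 steps: S(S(add(SZ, add(SSZ, Z))))

Derivation:
  start: add(SSSZ, add(SSZ, Z))
  →1  S(add(SSZ, add(SSZ, Z)))
  →2  S(S(add(SZ, add(SSZ, Z))))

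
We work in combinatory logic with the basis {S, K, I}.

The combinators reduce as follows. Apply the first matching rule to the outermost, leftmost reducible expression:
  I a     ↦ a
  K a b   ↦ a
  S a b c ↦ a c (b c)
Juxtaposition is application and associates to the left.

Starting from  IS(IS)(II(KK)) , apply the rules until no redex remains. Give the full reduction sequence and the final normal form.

  start: IS(IS)(II(KK))
  step 1: S(IS)(II(KK))
  step 2: SS(II(KK))
  step 3: SS(I(KK))
  step 4: SS(KK)

Answer: normal form = SS(KK)  (in 4 steps)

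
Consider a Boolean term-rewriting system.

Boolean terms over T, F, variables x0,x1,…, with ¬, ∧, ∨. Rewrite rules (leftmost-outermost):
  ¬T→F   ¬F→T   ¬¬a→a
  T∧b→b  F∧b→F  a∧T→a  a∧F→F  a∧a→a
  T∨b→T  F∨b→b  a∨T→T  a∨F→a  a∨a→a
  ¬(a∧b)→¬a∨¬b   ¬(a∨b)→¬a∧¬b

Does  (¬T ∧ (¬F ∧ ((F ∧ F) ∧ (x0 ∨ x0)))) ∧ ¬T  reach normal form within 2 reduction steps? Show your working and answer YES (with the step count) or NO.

  start: (¬T ∧ (¬F ∧ ((F ∧ F) ∧ (x0 ∨ x0)))) ∧ ¬T
  →1  (F ∧ (¬F ∧ ((F ∧ F) ∧ (x0 ∨ x0)))) ∧ ¬T
  →2  F ∧ ¬T

Answer: NO — after 2 steps the term is F ∧ ¬T, not yet normal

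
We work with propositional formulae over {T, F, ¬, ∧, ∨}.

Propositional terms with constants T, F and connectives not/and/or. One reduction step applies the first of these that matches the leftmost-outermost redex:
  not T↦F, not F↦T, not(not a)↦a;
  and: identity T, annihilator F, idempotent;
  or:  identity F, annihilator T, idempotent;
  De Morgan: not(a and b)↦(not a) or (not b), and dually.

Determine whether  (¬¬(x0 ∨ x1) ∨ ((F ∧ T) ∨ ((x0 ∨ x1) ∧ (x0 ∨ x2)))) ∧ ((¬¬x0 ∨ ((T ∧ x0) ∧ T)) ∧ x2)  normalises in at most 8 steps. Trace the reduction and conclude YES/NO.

  start: (¬¬(x0 ∨ x1) ∨ ((F ∧ T) ∨ ((x0 ∨ x1) ∧ (x0 ∨ x2)))) ∧ ((¬¬x0 ∨ ((T ∧ x0) ∧ T)) ∧ x2)
  →1  ((x0 ∨ x1) ∨ ((F ∧ T) ∨ ((x0 ∨ x1) ∧ (x0 ∨ x2)))) ∧ ((¬¬x0 ∨ ((T ∧ x0) ∧ T)) ∧ x2)
  →2  ((x0 ∨ x1) ∨ (F ∨ ((x0 ∨ x1) ∧ (x0 ∨ x2)))) ∧ ((¬¬x0 ∨ ((T ∧ x0) ∧ T)) ∧ x2)
  →3  ((x0 ∨ x1) ∨ ((x0 ∨ x1) ∧ (x0 ∨ x2))) ∧ ((¬¬x0 ∨ ((T ∧ x0) ∧ T)) ∧ x2)
  →4  ((x0 ∨ x1) ∨ ((x0 ∨ x1) ∧ (x0 ∨ x2))) ∧ ((x0 ∨ ((T ∧ x0) ∧ T)) ∧ x2)
  →5  ((x0 ∨ x1) ∨ ((x0 ∨ x1) ∧ (x0 ∨ x2))) ∧ ((x0 ∨ (T ∧ x0)) ∧ x2)
  →6  ((x0 ∨ x1) ∨ ((x0 ∨ x1) ∧ (x0 ∨ x2))) ∧ ((x0 ∨ x0) ∧ x2)
  →7  ((x0 ∨ x1) ∨ ((x0 ∨ x1) ∧ (x0 ∨ x2))) ∧ (x0 ∧ x2)

Answer: YES — reaches normal form ((x0 ∨ x1) ∨ ((x0 ∨ x1) ∧ (x0 ∨ x2))) ∧ (x0 ∧ x2) in 7 ≤ 8 steps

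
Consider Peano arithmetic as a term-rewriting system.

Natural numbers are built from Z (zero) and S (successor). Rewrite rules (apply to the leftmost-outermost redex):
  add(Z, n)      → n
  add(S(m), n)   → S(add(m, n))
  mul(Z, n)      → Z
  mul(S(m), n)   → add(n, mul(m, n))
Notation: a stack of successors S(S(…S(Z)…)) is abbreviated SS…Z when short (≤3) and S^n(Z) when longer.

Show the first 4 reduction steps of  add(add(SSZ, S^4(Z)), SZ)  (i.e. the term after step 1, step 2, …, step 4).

Answer: after 4 steps: S(S(add(add(Z, S^4(Z)), SZ)))

Working:
  start: add(add(SSZ, S^4(Z)), SZ)
  step 1: add(S(add(SZ, S^4(Z))), SZ)
  step 2: S(add(add(SZ, S^4(Z)), SZ))
  step 3: S(add(S(add(Z, S^4(Z))), SZ))
  step 4: S(S(add(add(Z, S^4(Z)), SZ)))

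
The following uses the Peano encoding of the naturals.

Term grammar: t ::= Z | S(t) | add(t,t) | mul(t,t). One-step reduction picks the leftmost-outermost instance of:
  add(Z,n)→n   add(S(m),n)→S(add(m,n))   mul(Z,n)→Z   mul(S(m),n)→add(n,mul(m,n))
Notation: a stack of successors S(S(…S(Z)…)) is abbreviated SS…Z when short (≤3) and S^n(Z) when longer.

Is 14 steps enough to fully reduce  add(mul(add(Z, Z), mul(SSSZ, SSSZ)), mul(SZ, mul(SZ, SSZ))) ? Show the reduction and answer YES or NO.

Answer: YES — reaches normal form SSZ in 13 ≤ 14 steps

Derivation:
  start: add(mul(add(Z, Z), mul(SSSZ, SSSZ)), mul(SZ, mul(SZ, SSZ)))
  step 1: add(mul(Z, mul(SSSZ, SSSZ)), mul(SZ, mul(SZ, SSZ)))
  step 2: add(Z, mul(SZ, mul(SZ, SSZ)))
  step 3: mul(SZ, mul(SZ, SSZ))
  step 4: add(mul(SZ, SSZ), mul(Z, mul(SZ, SSZ)))
  step 5: add(add(SSZ, mul(Z, SSZ)), mul(Z, mul(SZ, SSZ)))
  step 6: add(S(add(SZ, mul(Z, SSZ))), mul(Z, mul(SZ, SSZ)))
  step 7: S(add(add(SZ, mul(Z, SSZ)), mul(Z, mul(SZ, SSZ))))
  step 8: S(add(S(add(Z, mul(Z, SSZ))), mul(Z, mul(SZ, SSZ))))
  step 9: S(S(add(add(Z, mul(Z, SSZ)), mul(Z, mul(SZ, SSZ)))))
  step 10: S(S(add(mul(Z, SSZ), mul(Z, mul(SZ, SSZ)))))
  step 11: S(S(add(Z, mul(Z, mul(SZ, SSZ)))))
  step 12: S(S(mul(Z, mul(SZ, SSZ))))
  step 13: SSZ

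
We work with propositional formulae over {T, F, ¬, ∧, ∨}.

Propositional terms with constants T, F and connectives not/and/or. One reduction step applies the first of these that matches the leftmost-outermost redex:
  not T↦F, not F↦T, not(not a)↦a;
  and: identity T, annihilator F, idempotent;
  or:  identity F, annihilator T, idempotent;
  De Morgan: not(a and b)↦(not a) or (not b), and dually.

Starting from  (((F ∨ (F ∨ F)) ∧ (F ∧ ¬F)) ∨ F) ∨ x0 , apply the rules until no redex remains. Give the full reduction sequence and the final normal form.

  start: (((F ∨ (F ∨ F)) ∧ (F ∧ ¬F)) ∨ F) ∨ x0
  [1] ((F ∨ (F ∨ F)) ∧ (F ∧ ¬F)) ∨ x0
  [2] ((F ∨ F) ∧ (F ∧ ¬F)) ∨ x0
  [3] (F ∧ (F ∧ ¬F)) ∨ x0
  [4] F ∨ x0
  [5] x0

Answer: normal form = x0  (in 5 steps)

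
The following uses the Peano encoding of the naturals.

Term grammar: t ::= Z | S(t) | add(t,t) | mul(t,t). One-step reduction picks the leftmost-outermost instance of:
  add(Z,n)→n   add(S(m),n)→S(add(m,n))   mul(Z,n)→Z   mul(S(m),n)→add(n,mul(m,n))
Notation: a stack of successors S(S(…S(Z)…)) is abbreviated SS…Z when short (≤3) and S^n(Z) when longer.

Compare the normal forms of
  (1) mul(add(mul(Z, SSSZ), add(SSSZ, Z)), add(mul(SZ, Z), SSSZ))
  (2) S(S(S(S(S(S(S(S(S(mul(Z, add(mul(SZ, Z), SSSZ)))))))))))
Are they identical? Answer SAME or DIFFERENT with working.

Term A:
  start: mul(add(mul(Z, SSSZ), add(SSSZ, Z)), add(mul(SZ, Z), SSSZ))
  step 1: mul(add(Z, add(SSSZ, Z)), add(mul(SZ, Z), SSSZ))
  step 2: mul(add(SSSZ, Z), add(mul(SZ, Z), SSSZ))
  step 3: mul(S(add(SSZ, Z)), add(mul(SZ, Z), SSSZ))
  step 4: add(add(mul(SZ, Z), SSSZ), mul(add(SSZ, Z), add(mul(SZ, Z), SSSZ)))
  step 5: add(add(add(Z, mul(Z, Z)), SSSZ), mul(add(SSZ, Z), add(mul(SZ, Z), SSSZ)))
  step 6: add(add(mul(Z, Z), SSSZ), mul(add(SSZ, Z), add(mul(SZ, Z), SSSZ)))
  step 7: add(add(Z, SSSZ), mul(add(SSZ, Z), add(mul(SZ, Z), SSSZ)))
  step 8: add(SSSZ, mul(add(SSZ, Z), add(mul(SZ, Z), SSSZ)))
  step 9: S(add(SSZ, mul(add(SSZ, Z), add(mul(SZ, Z), SSSZ))))
  step 10: S(S(add(SZ, mul(add(SSZ, Z), add(mul(SZ, Z), SSSZ)))))
  step 11: S(S(S(add(Z, mul(add(SSZ, Z), add(mul(SZ, Z), SSSZ))))))
  step 12: S(S(S(mul(add(SSZ, Z), add(mul(SZ, Z), SSSZ)))))
  step 13: S(S(S(mul(S(add(SZ, Z)), add(mul(SZ, Z), SSSZ)))))
  step 14: S(S(S(add(add(mul(SZ, Z), SSSZ), mul(add(SZ, Z), add(mul(SZ, Z), SSSZ))))))
  step 15: S(S(S(add(add(add(Z, mul(Z, Z)), SSSZ), mul(add(SZ, Z), add(mul(SZ, Z), SSSZ))))))
  step 16: S(S(S(add(add(mul(Z, Z), SSSZ), mul(add(SZ, Z), add(mul(SZ, Z), SSSZ))))))
  step 17: S(S(S(add(add(Z, SSSZ), mul(add(SZ, Z), add(mul(SZ, Z), SSSZ))))))
  step 18: S(S(S(add(SSSZ, mul(add(SZ, Z), add(mul(SZ, Z), SSSZ))))))
  step 19: S(S(S(S(add(SSZ, mul(add(SZ, Z), add(mul(SZ, Z), SSSZ)))))))
  step 20: S(S(S(S(S(add(SZ, mul(add(SZ, Z), add(mul(SZ, Z), SSSZ))))))))
  step 21: S(S(S(S(S(S(add(Z, mul(add(SZ, Z), add(mul(SZ, Z), SSSZ)))))))))
  step 22: S(S(S(S(S(S(mul(add(SZ, Z), add(mul(SZ, Z), SSSZ))))))))
  step 23: S(S(S(S(S(S(mul(S(add(Z, Z)), add(mul(SZ, Z), SSSZ))))))))
  step 24: S(S(S(S(S(S(add(add(mul(SZ, Z), SSSZ), mul(add(Z, Z), add(mul(SZ, Z), SSSZ)))))))))
  step 25: S(S(S(S(S(S(add(add(add(Z, mul(Z, Z)), SSSZ), mul(add(Z, Z), add(mul(SZ, Z), SSSZ)))))))))
  step 26: S(S(S(S(S(S(add(add(mul(Z, Z), SSSZ), mul(add(Z, Z), add(mul(SZ, Z), SSSZ)))))))))
  step 27: S(S(S(S(S(S(add(add(Z, SSSZ), mul(add(Z, Z), add(mul(SZ, Z), SSSZ)))))))))
  step 28: S(S(S(S(S(S(add(SSSZ, mul(add(Z, Z), add(mul(SZ, Z), SSSZ)))))))))
  step 29: S(S(S(S(S(S(S(add(SSZ, mul(add(Z, Z), add(mul(SZ, Z), SSSZ))))))))))
  step 30: S(S(S(S(S(S(S(S(add(SZ, mul(add(Z, Z), add(mul(SZ, Z), SSSZ)))))))))))
  step 31: S(S(S(S(S(S(S(S(S(add(Z, mul(add(Z, Z), add(mul(SZ, Z), SSSZ))))))))))))
  step 32: S(S(S(S(S(S(S(S(S(mul(add(Z, Z), add(mul(SZ, Z), SSSZ)))))))))))
  step 33: S(S(S(S(S(S(S(S(S(mul(Z, add(mul(SZ, Z), SSSZ)))))))))))
  step 34: S^9(Z)

Term B:
  start: S(S(S(S(S(S(S(S(S(mul(Z, add(mul(SZ, Z), SSSZ)))))))))))
  step 1: S^9(Z)

Answer: SAME — A ⇓ S^9(Z), B ⇓ S^9(Z)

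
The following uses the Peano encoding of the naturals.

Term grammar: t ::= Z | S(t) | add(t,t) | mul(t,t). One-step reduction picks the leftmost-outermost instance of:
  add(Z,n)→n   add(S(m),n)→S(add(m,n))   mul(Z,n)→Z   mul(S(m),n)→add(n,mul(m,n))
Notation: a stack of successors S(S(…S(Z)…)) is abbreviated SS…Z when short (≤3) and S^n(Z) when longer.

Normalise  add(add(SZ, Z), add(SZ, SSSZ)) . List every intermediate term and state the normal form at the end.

  start: add(add(SZ, Z), add(SZ, SSSZ))
  step 1: add(S(add(Z, Z)), add(SZ, SSSZ))
  step 2: S(add(add(Z, Z), add(SZ, SSSZ)))
  step 3: S(add(Z, add(SZ, SSSZ)))
  step 4: S(add(SZ, SSSZ))
  step 5: S(S(add(Z, SSSZ)))
  step 6: S^5(Z)

Answer: normal form = S^5(Z)  (in 6 steps)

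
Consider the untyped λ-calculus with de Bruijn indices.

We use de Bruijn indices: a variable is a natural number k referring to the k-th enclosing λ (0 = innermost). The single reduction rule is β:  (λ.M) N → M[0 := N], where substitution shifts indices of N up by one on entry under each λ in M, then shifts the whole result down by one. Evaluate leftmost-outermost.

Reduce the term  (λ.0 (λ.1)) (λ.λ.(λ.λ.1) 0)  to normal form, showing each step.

Answer: normal form = λ.λ.1  (in 3 steps)

Reduction:
  start: (λ.0 (λ.1)) (λ.λ.(λ.λ.1) 0)
  [1] (λ.λ.(λ.λ.1) 0) (λ.λ.λ.(λ.λ.1) 0)
  [2] λ.(λ.λ.1) 0
  [3] λ.λ.1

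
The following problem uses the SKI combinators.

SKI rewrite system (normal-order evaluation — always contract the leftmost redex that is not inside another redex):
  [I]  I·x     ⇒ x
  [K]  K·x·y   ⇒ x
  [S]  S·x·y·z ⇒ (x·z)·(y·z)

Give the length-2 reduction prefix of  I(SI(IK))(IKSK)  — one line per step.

Answer: after 2 steps: I(IKSK)(IK(IKSK))

Reduction:
  start: I(SI(IK))(IKSK)
  →1  SI(IK)(IKSK)
  →2  I(IKSK)(IK(IKSK))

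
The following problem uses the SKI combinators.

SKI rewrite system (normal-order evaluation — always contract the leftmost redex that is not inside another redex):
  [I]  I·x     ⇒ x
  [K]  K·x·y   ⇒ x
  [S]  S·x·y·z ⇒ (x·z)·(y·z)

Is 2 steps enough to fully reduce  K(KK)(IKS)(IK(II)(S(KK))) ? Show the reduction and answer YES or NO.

Answer: YES — reaches normal form K in 2 ≤ 2 steps

Derivation:
  start: K(KK)(IKS)(IK(II)(S(KK)))
  step 1: KK(IK(II)(S(KK)))
  step 2: K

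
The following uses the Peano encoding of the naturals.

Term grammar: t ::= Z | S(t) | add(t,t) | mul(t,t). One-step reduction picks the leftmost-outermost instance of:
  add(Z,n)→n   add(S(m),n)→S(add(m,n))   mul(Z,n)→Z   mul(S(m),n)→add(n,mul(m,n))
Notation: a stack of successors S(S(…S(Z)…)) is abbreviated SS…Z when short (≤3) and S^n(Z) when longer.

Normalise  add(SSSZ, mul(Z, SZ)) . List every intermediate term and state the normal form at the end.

  start: add(SSSZ, mul(Z, SZ))
  [1] S(add(SSZ, mul(Z, SZ)))
  [2] S(S(add(SZ, mul(Z, SZ))))
  [3] S(S(S(add(Z, mul(Z, SZ)))))
  [4] S(S(S(mul(Z, SZ))))
  [5] SSSZ

Answer: normal form = SSSZ  (in 5 steps)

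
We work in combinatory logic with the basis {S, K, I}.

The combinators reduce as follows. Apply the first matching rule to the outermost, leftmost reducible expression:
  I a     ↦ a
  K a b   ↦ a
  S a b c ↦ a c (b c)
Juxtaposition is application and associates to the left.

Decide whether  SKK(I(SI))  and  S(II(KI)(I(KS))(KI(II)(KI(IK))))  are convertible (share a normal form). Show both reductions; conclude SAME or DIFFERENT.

Term A:
  start: SKK(I(SI))
  step 1: K(I(SI))(K(I(SI)))
  step 2: I(SI)
  step 3: SI

Term B:
  start: S(II(KI)(I(KS))(KI(II)(KI(IK))))
  step 1: S(I(KI)(I(KS))(KI(II)(KI(IK))))
  step 2: S(KI(I(KS))(KI(II)(KI(IK))))
  step 3: S(I(KI(II)(KI(IK))))
  step 4: S(KI(II)(KI(IK)))
  step 5: S(I(KI(IK)))
  step 6: S(KI(IK))
  step 7: SI

Answer: SAME — A ⇓ SI, B ⇓ SI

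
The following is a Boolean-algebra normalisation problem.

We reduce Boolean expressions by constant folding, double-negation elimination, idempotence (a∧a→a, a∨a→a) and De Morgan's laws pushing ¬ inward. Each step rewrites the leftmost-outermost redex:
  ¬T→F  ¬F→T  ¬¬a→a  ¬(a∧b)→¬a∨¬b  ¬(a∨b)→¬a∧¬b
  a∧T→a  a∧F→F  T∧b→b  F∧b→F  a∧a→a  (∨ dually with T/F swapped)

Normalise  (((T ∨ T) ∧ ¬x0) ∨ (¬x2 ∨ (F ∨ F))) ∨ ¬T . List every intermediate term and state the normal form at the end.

  start: (((T ∨ T) ∧ ¬x0) ∨ (¬x2 ∨ (F ∨ F))) ∨ ¬T
  [1] ((T ∧ ¬x0) ∨ (¬x2 ∨ (F ∨ F))) ∨ ¬T
  [2] (¬x0 ∨ (¬x2 ∨ (F ∨ F))) ∨ ¬T
  [3] (¬x0 ∨ (¬x2 ∨ F)) ∨ ¬T
  [4] (¬x0 ∨ ¬x2) ∨ ¬T
  [5] (¬x0 ∨ ¬x2) ∨ F
  [6] ¬x0 ∨ ¬x2

Answer: normal form = ¬x0 ∨ ¬x2  (in 6 steps)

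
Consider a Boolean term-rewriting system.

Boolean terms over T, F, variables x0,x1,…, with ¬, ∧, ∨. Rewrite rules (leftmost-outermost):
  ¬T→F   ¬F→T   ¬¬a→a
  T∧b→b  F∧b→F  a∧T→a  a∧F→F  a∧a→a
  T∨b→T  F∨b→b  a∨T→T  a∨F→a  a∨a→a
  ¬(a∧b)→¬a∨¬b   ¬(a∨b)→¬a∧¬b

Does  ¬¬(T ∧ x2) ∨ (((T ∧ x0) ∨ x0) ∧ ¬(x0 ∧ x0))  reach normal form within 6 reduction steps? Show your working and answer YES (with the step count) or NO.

  start: ¬¬(T ∧ x2) ∨ (((T ∧ x0) ∨ x0) ∧ ¬(x0 ∧ x0))
  step 1: (T ∧ x2) ∨ (((T ∧ x0) ∨ x0) ∧ ¬(x0 ∧ x0))
  step 2: x2 ∨ (((T ∧ x0) ∨ x0) ∧ ¬(x0 ∧ x0))
  step 3: x2 ∨ ((x0 ∨ x0) ∧ ¬(x0 ∧ x0))
  step 4: x2 ∨ (x0 ∧ ¬(x0 ∧ x0))
  step 5: x2 ∨ (x0 ∧ (¬x0 ∨ ¬x0))
  step 6: x2 ∨ (x0 ∧ ¬x0)

Answer: YES — reaches normal form x2 ∨ (x0 ∧ ¬x0) in 6 ≤ 6 steps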